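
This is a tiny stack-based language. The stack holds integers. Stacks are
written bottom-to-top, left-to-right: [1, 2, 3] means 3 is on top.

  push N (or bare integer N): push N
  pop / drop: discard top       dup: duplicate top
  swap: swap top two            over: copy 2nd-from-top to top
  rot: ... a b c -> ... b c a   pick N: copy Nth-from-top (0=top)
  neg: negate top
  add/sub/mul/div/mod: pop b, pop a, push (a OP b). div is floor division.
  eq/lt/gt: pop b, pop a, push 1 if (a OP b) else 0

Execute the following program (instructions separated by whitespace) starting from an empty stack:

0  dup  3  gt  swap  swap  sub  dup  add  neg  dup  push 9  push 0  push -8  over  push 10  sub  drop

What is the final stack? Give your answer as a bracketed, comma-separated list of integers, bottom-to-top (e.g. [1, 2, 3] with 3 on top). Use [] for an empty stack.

After 'push 0': [0]
After 'dup': [0, 0]
After 'push 3': [0, 0, 3]
After 'gt': [0, 0]
After 'swap': [0, 0]
After 'swap': [0, 0]
After 'sub': [0]
After 'dup': [0, 0]
After 'add': [0]
After 'neg': [0]
After 'dup': [0, 0]
After 'push 9': [0, 0, 9]
After 'push 0': [0, 0, 9, 0]
After 'push -8': [0, 0, 9, 0, -8]
After 'over': [0, 0, 9, 0, -8, 0]
After 'push 10': [0, 0, 9, 0, -8, 0, 10]
After 'sub': [0, 0, 9, 0, -8, -10]
After 'drop': [0, 0, 9, 0, -8]

Answer: [0, 0, 9, 0, -8]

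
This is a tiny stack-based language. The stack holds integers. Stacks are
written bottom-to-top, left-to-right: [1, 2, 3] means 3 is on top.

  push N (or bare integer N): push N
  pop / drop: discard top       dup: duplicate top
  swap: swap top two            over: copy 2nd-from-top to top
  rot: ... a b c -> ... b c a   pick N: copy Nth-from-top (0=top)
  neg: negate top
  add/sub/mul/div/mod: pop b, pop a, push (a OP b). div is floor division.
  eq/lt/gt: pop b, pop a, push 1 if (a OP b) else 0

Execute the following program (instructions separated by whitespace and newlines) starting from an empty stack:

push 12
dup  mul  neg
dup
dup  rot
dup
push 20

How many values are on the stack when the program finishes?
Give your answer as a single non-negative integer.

Answer: 5

Derivation:
After 'push 12': stack = [12] (depth 1)
After 'dup': stack = [12, 12] (depth 2)
After 'mul': stack = [144] (depth 1)
After 'neg': stack = [-144] (depth 1)
After 'dup': stack = [-144, -144] (depth 2)
After 'dup': stack = [-144, -144, -144] (depth 3)
After 'rot': stack = [-144, -144, -144] (depth 3)
After 'dup': stack = [-144, -144, -144, -144] (depth 4)
After 'push 20': stack = [-144, -144, -144, -144, 20] (depth 5)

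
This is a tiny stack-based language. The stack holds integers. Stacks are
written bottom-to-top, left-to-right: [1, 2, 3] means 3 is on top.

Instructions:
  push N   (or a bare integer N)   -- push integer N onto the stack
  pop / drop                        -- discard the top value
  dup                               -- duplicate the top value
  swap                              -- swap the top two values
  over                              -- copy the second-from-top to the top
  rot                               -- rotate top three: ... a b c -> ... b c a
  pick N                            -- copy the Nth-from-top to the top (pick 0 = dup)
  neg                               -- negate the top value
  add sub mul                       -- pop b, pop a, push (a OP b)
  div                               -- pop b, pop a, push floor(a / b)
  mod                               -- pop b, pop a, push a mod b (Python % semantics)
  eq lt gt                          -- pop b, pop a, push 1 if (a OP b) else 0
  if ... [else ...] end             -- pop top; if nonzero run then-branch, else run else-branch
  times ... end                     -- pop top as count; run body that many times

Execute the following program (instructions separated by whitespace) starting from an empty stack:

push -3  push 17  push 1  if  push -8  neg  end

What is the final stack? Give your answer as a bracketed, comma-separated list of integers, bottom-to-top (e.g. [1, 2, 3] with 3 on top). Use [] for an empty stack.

After 'push -3': [-3]
After 'push 17': [-3, 17]
After 'push 1': [-3, 17, 1]
After 'if': [-3, 17]
After 'push -8': [-3, 17, -8]
After 'neg': [-3, 17, 8]

Answer: [-3, 17, 8]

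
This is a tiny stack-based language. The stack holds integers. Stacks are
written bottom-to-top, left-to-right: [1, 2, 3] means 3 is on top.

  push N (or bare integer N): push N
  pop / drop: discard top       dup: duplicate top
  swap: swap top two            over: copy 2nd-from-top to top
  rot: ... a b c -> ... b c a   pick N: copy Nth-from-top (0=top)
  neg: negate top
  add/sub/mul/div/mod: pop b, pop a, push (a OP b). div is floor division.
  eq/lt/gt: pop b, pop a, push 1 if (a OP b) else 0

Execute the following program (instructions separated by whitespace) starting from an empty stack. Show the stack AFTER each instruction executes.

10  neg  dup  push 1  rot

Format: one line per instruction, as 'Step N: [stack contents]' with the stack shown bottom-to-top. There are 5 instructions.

Step 1: [10]
Step 2: [-10]
Step 3: [-10, -10]
Step 4: [-10, -10, 1]
Step 5: [-10, 1, -10]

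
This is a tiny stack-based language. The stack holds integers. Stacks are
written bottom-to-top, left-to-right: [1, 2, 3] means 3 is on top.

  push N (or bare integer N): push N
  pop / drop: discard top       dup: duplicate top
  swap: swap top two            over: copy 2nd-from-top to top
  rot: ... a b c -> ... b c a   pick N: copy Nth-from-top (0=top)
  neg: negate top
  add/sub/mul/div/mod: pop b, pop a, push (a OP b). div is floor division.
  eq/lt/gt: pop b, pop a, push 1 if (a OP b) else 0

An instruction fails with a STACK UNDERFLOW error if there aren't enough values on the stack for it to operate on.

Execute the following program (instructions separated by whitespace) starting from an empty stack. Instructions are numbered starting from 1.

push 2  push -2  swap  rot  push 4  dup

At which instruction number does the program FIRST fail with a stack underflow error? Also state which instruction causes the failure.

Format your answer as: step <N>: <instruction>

Step 1 ('push 2'): stack = [2], depth = 1
Step 2 ('push -2'): stack = [2, -2], depth = 2
Step 3 ('swap'): stack = [-2, 2], depth = 2
Step 4 ('rot'): needs 3 value(s) but depth is 2 — STACK UNDERFLOW

Answer: step 4: rot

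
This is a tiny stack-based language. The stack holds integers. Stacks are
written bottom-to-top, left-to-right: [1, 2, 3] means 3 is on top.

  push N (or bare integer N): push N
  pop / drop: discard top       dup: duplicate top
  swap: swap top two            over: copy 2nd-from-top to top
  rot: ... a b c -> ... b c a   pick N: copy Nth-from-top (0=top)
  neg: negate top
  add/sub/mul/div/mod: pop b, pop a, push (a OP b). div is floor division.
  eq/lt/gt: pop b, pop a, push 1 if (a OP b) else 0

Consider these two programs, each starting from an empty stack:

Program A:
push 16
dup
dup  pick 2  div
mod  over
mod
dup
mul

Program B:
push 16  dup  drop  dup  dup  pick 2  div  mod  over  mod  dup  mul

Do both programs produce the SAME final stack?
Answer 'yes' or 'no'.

Answer: yes

Derivation:
Program A trace:
  After 'push 16': [16]
  After 'dup': [16, 16]
  After 'dup': [16, 16, 16]
  After 'pick 2': [16, 16, 16, 16]
  After 'div': [16, 16, 1]
  After 'mod': [16, 0]
  After 'over': [16, 0, 16]
  After 'mod': [16, 0]
  After 'dup': [16, 0, 0]
  After 'mul': [16, 0]
Program A final stack: [16, 0]

Program B trace:
  After 'push 16': [16]
  After 'dup': [16, 16]
  After 'drop': [16]
  After 'dup': [16, 16]
  After 'dup': [16, 16, 16]
  After 'pick 2': [16, 16, 16, 16]
  After 'div': [16, 16, 1]
  After 'mod': [16, 0]
  After 'over': [16, 0, 16]
  After 'mod': [16, 0]
  After 'dup': [16, 0, 0]
  After 'mul': [16, 0]
Program B final stack: [16, 0]
Same: yes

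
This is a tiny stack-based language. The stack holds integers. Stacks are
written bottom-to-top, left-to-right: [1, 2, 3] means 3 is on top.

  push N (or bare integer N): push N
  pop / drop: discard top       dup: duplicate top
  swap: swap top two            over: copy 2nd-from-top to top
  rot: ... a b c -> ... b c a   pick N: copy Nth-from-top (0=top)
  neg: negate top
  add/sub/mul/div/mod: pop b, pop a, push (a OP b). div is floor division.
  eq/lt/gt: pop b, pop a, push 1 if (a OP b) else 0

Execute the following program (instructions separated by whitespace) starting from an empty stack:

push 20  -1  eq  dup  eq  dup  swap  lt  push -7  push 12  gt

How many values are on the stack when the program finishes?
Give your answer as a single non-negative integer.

After 'push 20': stack = [20] (depth 1)
After 'push -1': stack = [20, -1] (depth 2)
After 'eq': stack = [0] (depth 1)
After 'dup': stack = [0, 0] (depth 2)
After 'eq': stack = [1] (depth 1)
After 'dup': stack = [1, 1] (depth 2)
After 'swap': stack = [1, 1] (depth 2)
After 'lt': stack = [0] (depth 1)
After 'push -7': stack = [0, -7] (depth 2)
After 'push 12': stack = [0, -7, 12] (depth 3)
After 'gt': stack = [0, 0] (depth 2)

Answer: 2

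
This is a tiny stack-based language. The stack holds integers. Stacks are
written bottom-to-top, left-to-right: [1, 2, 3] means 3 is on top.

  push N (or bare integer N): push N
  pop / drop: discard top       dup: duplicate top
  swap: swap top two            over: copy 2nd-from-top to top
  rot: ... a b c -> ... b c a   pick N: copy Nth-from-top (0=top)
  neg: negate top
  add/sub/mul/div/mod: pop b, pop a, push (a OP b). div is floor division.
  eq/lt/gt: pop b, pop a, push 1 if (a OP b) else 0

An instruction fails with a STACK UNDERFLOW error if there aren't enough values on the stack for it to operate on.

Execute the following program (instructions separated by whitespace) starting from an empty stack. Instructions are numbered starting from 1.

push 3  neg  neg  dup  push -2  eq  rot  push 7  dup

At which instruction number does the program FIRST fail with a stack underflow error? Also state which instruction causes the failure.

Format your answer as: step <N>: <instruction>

Step 1 ('push 3'): stack = [3], depth = 1
Step 2 ('neg'): stack = [-3], depth = 1
Step 3 ('neg'): stack = [3], depth = 1
Step 4 ('dup'): stack = [3, 3], depth = 2
Step 5 ('push -2'): stack = [3, 3, -2], depth = 3
Step 6 ('eq'): stack = [3, 0], depth = 2
Step 7 ('rot'): needs 3 value(s) but depth is 2 — STACK UNDERFLOW

Answer: step 7: rot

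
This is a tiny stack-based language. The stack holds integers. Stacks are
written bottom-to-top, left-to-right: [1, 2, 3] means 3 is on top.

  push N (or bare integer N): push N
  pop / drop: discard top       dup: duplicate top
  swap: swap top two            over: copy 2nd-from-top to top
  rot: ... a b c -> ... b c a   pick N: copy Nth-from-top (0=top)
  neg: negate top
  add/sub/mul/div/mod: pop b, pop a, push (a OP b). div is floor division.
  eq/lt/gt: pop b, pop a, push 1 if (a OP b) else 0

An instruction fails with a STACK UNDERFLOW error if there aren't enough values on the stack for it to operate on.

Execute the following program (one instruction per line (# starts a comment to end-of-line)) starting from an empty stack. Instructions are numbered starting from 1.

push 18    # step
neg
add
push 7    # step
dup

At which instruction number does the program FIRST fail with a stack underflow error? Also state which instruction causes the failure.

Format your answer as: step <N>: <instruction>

Answer: step 3: add

Derivation:
Step 1 ('push 18'): stack = [18], depth = 1
Step 2 ('neg'): stack = [-18], depth = 1
Step 3 ('add'): needs 2 value(s) but depth is 1 — STACK UNDERFLOW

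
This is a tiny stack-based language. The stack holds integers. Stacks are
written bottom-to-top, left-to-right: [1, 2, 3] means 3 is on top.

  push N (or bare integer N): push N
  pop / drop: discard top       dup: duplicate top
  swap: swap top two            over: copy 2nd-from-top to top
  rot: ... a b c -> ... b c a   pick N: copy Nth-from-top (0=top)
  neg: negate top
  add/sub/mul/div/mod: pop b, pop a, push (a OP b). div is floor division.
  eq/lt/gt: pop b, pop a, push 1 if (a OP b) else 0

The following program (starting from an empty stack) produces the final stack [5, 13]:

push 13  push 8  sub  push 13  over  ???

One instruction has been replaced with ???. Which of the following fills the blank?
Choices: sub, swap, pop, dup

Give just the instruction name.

Answer: pop

Derivation:
Stack before ???: [5, 13, 5]
Stack after ???:  [5, 13]
Checking each choice:
  sub: produces [5, 8]
  swap: produces [5, 5, 13]
  pop: MATCH
  dup: produces [5, 13, 5, 5]


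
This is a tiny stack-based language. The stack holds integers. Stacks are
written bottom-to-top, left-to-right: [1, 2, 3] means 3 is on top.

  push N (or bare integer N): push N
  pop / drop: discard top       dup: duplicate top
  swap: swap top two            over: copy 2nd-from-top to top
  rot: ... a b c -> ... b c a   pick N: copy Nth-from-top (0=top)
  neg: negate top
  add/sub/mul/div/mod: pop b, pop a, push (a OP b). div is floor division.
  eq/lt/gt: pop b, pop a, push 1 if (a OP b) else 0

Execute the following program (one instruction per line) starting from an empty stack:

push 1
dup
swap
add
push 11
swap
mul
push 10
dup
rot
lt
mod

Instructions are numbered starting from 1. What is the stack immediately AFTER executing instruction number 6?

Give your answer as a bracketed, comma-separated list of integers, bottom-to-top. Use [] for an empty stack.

Step 1 ('push 1'): [1]
Step 2 ('dup'): [1, 1]
Step 3 ('swap'): [1, 1]
Step 4 ('add'): [2]
Step 5 ('push 11'): [2, 11]
Step 6 ('swap'): [11, 2]

Answer: [11, 2]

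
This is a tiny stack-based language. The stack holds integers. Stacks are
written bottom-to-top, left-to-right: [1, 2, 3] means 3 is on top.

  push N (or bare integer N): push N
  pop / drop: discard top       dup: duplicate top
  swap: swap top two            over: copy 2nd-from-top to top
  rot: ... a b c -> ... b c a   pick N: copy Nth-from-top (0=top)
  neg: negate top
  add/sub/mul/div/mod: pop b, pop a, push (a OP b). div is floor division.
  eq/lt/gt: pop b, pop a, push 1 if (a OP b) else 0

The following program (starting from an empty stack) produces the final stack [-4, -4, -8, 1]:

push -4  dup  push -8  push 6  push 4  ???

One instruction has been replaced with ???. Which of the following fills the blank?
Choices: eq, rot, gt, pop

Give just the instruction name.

Stack before ???: [-4, -4, -8, 6, 4]
Stack after ???:  [-4, -4, -8, 1]
Checking each choice:
  eq: produces [-4, -4, -8, 0]
  rot: produces [-4, -4, 6, 4, -8]
  gt: MATCH
  pop: produces [-4, -4, -8, 6]


Answer: gt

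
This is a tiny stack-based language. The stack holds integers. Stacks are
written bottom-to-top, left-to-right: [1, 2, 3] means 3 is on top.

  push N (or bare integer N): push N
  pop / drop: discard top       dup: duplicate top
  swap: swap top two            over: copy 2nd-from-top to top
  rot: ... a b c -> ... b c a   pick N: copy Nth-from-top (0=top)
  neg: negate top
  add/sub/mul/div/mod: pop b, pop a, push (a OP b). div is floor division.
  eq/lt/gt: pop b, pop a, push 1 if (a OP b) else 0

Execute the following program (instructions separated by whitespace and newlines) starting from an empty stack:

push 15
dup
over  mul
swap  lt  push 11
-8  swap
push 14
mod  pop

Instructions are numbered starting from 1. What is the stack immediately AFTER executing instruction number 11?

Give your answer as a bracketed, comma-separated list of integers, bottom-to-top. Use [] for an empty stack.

Step 1 ('push 15'): [15]
Step 2 ('dup'): [15, 15]
Step 3 ('over'): [15, 15, 15]
Step 4 ('mul'): [15, 225]
Step 5 ('swap'): [225, 15]
Step 6 ('lt'): [0]
Step 7 ('push 11'): [0, 11]
Step 8 ('-8'): [0, 11, -8]
Step 9 ('swap'): [0, -8, 11]
Step 10 ('push 14'): [0, -8, 11, 14]
Step 11 ('mod'): [0, -8, 11]

Answer: [0, -8, 11]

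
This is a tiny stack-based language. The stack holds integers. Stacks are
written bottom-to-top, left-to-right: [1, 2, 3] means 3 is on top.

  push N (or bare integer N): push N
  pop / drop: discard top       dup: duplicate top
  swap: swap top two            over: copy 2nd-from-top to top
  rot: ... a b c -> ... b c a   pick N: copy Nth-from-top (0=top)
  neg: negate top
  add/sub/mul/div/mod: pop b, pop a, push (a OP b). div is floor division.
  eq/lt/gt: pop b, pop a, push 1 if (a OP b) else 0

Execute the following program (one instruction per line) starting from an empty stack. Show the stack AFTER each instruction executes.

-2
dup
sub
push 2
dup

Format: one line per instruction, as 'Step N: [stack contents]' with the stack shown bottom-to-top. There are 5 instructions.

Step 1: [-2]
Step 2: [-2, -2]
Step 3: [0]
Step 4: [0, 2]
Step 5: [0, 2, 2]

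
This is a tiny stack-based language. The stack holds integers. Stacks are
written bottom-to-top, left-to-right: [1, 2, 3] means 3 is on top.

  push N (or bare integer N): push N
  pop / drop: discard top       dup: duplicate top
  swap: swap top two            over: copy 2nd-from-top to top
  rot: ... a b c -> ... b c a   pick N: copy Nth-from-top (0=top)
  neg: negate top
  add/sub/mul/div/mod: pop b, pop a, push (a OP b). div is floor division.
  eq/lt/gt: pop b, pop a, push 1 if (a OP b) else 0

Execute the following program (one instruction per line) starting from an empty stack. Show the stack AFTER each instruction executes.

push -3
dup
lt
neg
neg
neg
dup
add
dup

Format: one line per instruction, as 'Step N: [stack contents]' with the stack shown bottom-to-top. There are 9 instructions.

Step 1: [-3]
Step 2: [-3, -3]
Step 3: [0]
Step 4: [0]
Step 5: [0]
Step 6: [0]
Step 7: [0, 0]
Step 8: [0]
Step 9: [0, 0]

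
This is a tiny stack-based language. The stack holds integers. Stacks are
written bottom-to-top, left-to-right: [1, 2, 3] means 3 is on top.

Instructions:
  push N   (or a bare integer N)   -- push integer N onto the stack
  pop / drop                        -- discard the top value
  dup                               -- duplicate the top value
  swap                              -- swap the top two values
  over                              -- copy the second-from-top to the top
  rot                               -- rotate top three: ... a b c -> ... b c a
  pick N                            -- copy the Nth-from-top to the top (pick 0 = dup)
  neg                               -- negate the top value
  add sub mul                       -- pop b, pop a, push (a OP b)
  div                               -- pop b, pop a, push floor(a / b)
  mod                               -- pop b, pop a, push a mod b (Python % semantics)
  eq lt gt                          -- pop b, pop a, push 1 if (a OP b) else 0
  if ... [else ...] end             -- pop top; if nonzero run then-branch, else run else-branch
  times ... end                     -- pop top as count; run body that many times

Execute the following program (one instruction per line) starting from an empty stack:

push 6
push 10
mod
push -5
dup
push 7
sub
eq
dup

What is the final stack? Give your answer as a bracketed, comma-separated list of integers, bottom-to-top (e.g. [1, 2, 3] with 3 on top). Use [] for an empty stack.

Answer: [6, 0, 0]

Derivation:
After 'push 6': [6]
After 'push 10': [6, 10]
After 'mod': [6]
After 'push -5': [6, -5]
After 'dup': [6, -5, -5]
After 'push 7': [6, -5, -5, 7]
After 'sub': [6, -5, -12]
After 'eq': [6, 0]
After 'dup': [6, 0, 0]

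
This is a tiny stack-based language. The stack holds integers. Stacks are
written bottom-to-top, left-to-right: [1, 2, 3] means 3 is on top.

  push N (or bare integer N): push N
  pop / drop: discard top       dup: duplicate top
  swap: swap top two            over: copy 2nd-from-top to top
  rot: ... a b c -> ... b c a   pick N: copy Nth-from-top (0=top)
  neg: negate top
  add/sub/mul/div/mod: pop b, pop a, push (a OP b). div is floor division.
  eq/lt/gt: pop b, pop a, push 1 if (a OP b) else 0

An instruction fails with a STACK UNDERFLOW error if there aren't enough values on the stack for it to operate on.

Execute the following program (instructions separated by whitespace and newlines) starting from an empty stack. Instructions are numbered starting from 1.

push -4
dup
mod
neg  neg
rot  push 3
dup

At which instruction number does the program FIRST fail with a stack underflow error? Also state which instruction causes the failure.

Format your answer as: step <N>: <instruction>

Step 1 ('push -4'): stack = [-4], depth = 1
Step 2 ('dup'): stack = [-4, -4], depth = 2
Step 3 ('mod'): stack = [0], depth = 1
Step 4 ('neg'): stack = [0], depth = 1
Step 5 ('neg'): stack = [0], depth = 1
Step 6 ('rot'): needs 3 value(s) but depth is 1 — STACK UNDERFLOW

Answer: step 6: rot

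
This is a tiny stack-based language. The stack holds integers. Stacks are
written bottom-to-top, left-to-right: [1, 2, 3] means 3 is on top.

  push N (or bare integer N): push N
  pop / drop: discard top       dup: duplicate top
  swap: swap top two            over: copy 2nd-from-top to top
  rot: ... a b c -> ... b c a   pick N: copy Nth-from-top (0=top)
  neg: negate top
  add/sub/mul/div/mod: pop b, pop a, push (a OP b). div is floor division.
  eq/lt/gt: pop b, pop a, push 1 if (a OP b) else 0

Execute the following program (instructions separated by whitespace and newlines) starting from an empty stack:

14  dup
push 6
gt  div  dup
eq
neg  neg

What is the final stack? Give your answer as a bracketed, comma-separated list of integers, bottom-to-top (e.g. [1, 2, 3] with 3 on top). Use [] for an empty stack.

Answer: [1]

Derivation:
After 'push 14': [14]
After 'dup': [14, 14]
After 'push 6': [14, 14, 6]
After 'gt': [14, 1]
After 'div': [14]
After 'dup': [14, 14]
After 'eq': [1]
After 'neg': [-1]
After 'neg': [1]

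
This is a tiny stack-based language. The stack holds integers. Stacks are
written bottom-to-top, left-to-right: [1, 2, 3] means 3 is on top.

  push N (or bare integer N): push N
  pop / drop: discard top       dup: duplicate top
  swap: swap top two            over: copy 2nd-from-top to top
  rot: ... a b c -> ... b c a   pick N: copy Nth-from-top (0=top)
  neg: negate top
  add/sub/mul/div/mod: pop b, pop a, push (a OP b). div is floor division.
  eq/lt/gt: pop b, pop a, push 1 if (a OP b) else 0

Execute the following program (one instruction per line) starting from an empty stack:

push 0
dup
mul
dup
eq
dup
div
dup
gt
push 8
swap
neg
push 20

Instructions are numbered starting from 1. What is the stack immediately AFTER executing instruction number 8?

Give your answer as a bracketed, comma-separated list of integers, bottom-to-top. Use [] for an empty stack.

Step 1 ('push 0'): [0]
Step 2 ('dup'): [0, 0]
Step 3 ('mul'): [0]
Step 4 ('dup'): [0, 0]
Step 5 ('eq'): [1]
Step 6 ('dup'): [1, 1]
Step 7 ('div'): [1]
Step 8 ('dup'): [1, 1]

Answer: [1, 1]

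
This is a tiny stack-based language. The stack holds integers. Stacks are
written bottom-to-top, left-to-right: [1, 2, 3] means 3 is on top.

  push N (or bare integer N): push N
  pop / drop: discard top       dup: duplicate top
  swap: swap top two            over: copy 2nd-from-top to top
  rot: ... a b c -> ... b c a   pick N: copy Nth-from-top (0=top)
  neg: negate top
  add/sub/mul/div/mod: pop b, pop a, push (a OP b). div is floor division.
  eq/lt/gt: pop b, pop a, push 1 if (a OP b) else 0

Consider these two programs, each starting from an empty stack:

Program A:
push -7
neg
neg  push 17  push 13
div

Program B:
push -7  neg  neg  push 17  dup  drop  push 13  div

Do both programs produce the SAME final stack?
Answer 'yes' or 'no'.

Program A trace:
  After 'push -7': [-7]
  After 'neg': [7]
  After 'neg': [-7]
  After 'push 17': [-7, 17]
  After 'push 13': [-7, 17, 13]
  After 'div': [-7, 1]
Program A final stack: [-7, 1]

Program B trace:
  After 'push -7': [-7]
  After 'neg': [7]
  After 'neg': [-7]
  After 'push 17': [-7, 17]
  After 'dup': [-7, 17, 17]
  After 'drop': [-7, 17]
  After 'push 13': [-7, 17, 13]
  After 'div': [-7, 1]
Program B final stack: [-7, 1]
Same: yes

Answer: yes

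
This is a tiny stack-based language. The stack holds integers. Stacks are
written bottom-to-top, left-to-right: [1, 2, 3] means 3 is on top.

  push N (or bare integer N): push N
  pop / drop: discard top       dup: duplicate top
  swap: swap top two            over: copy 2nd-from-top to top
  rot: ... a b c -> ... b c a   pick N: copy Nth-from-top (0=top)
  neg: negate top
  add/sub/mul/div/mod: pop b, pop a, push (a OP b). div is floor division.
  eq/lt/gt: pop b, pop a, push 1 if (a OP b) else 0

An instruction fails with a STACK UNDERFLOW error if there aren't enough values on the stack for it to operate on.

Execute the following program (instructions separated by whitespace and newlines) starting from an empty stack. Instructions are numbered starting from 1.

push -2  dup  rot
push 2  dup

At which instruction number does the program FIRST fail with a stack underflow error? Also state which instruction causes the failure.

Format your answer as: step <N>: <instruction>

Step 1 ('push -2'): stack = [-2], depth = 1
Step 2 ('dup'): stack = [-2, -2], depth = 2
Step 3 ('rot'): needs 3 value(s) but depth is 2 — STACK UNDERFLOW

Answer: step 3: rot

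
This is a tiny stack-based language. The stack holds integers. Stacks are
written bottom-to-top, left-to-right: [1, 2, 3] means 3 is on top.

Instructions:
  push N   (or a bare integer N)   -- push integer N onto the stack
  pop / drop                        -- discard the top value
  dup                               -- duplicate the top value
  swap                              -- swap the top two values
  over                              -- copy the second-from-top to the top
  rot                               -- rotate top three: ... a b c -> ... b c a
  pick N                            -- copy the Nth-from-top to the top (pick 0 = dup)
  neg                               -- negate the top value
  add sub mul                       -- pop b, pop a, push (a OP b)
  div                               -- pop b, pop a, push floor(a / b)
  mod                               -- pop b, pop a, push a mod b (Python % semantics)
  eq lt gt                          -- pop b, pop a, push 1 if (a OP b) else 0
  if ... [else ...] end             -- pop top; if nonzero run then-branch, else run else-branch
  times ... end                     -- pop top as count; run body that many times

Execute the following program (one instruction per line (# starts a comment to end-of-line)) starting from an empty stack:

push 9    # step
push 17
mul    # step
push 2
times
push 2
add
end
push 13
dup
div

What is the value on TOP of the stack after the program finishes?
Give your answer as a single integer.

Answer: 1

Derivation:
After 'push 9': [9]
After 'push 17': [9, 17]
After 'mul': [153]
After 'push 2': [153, 2]
After 'times': [153]
After 'push 2': [153, 2]
After 'add': [155]
After 'push 2': [155, 2]
After 'add': [157]
After 'push 13': [157, 13]
After 'dup': [157, 13, 13]
After 'div': [157, 1]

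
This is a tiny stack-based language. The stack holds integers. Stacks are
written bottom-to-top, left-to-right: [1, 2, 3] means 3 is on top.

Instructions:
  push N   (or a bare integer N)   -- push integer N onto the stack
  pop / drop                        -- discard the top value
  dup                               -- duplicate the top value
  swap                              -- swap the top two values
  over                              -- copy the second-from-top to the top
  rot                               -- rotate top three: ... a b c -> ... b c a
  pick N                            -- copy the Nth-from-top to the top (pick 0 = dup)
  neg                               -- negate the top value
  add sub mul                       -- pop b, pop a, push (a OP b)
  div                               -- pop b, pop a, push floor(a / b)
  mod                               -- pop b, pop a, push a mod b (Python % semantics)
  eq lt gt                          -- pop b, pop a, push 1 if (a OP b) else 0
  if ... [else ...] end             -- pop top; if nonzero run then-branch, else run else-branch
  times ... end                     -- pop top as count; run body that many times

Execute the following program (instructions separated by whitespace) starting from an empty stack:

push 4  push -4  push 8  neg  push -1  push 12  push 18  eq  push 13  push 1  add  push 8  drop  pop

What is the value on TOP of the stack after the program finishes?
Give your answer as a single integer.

Answer: 0

Derivation:
After 'push 4': [4]
After 'push -4': [4, -4]
After 'push 8': [4, -4, 8]
After 'neg': [4, -4, -8]
After 'push -1': [4, -4, -8, -1]
After 'push 12': [4, -4, -8, -1, 12]
After 'push 18': [4, -4, -8, -1, 12, 18]
After 'eq': [4, -4, -8, -1, 0]
After 'push 13': [4, -4, -8, -1, 0, 13]
After 'push 1': [4, -4, -8, -1, 0, 13, 1]
After 'add': [4, -4, -8, -1, 0, 14]
After 'push 8': [4, -4, -8, -1, 0, 14, 8]
After 'drop': [4, -4, -8, -1, 0, 14]
After 'pop': [4, -4, -8, -1, 0]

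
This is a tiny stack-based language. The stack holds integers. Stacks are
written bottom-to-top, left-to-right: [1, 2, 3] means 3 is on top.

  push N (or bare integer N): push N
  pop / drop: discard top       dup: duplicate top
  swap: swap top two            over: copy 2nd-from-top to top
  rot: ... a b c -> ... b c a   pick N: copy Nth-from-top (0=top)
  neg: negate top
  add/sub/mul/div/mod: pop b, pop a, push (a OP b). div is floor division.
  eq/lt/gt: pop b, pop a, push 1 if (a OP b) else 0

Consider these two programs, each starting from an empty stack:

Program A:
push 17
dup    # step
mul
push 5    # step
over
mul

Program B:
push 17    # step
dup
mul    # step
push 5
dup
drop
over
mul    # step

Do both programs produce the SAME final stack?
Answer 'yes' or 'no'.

Program A trace:
  After 'push 17': [17]
  After 'dup': [17, 17]
  After 'mul': [289]
  After 'push 5': [289, 5]
  After 'over': [289, 5, 289]
  After 'mul': [289, 1445]
Program A final stack: [289, 1445]

Program B trace:
  After 'push 17': [17]
  After 'dup': [17, 17]
  After 'mul': [289]
  After 'push 5': [289, 5]
  After 'dup': [289, 5, 5]
  After 'drop': [289, 5]
  After 'over': [289, 5, 289]
  After 'mul': [289, 1445]
Program B final stack: [289, 1445]
Same: yes

Answer: yes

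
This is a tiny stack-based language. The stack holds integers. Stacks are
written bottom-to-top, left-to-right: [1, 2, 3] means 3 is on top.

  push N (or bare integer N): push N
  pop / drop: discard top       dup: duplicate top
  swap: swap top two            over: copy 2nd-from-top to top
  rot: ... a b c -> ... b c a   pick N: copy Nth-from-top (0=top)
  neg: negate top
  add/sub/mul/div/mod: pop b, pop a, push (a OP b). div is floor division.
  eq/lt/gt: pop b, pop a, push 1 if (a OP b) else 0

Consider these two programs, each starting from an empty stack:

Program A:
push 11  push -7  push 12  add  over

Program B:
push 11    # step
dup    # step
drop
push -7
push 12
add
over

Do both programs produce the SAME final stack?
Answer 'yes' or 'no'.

Answer: yes

Derivation:
Program A trace:
  After 'push 11': [11]
  After 'push -7': [11, -7]
  After 'push 12': [11, -7, 12]
  After 'add': [11, 5]
  After 'over': [11, 5, 11]
Program A final stack: [11, 5, 11]

Program B trace:
  After 'push 11': [11]
  After 'dup': [11, 11]
  After 'drop': [11]
  After 'push -7': [11, -7]
  After 'push 12': [11, -7, 12]
  After 'add': [11, 5]
  After 'over': [11, 5, 11]
Program B final stack: [11, 5, 11]
Same: yes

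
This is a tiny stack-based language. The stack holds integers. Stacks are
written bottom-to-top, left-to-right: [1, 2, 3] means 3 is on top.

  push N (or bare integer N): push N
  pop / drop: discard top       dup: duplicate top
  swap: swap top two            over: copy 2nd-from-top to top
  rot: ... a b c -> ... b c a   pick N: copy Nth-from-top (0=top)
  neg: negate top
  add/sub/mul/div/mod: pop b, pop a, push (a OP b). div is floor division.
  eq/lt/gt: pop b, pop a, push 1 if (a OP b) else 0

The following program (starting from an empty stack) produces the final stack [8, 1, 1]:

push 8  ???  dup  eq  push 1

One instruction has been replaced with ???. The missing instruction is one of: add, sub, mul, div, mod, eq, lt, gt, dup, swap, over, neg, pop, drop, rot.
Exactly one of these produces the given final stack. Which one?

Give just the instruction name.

Answer: dup

Derivation:
Stack before ???: [8]
Stack after ???:  [8, 8]
The instruction that transforms [8] -> [8, 8] is: dup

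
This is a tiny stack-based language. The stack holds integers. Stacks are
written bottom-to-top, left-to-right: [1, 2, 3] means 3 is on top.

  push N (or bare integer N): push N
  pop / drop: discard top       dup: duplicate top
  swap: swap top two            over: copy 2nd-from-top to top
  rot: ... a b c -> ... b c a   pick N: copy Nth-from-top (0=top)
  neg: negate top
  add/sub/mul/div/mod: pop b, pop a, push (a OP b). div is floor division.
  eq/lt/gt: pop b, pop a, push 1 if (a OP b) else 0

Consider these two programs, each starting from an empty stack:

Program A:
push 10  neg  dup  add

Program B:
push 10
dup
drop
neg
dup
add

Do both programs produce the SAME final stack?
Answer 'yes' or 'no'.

Answer: yes

Derivation:
Program A trace:
  After 'push 10': [10]
  After 'neg': [-10]
  After 'dup': [-10, -10]
  After 'add': [-20]
Program A final stack: [-20]

Program B trace:
  After 'push 10': [10]
  After 'dup': [10, 10]
  After 'drop': [10]
  After 'neg': [-10]
  After 'dup': [-10, -10]
  After 'add': [-20]
Program B final stack: [-20]
Same: yes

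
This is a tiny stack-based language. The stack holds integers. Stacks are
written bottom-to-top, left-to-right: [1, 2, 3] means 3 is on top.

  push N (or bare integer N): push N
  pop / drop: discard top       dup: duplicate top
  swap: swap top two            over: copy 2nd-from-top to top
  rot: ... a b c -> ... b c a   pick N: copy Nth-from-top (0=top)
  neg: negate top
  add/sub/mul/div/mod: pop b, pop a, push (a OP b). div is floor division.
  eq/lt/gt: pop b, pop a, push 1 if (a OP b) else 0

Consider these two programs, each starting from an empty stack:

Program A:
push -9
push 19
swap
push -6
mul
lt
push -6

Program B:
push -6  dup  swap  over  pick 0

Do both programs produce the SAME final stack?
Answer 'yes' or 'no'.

Program A trace:
  After 'push -9': [-9]
  After 'push 19': [-9, 19]
  After 'swap': [19, -9]
  After 'push -6': [19, -9, -6]
  After 'mul': [19, 54]
  After 'lt': [1]
  After 'push -6': [1, -6]
Program A final stack: [1, -6]

Program B trace:
  After 'push -6': [-6]
  After 'dup': [-6, -6]
  After 'swap': [-6, -6]
  After 'over': [-6, -6, -6]
  After 'pick 0': [-6, -6, -6, -6]
Program B final stack: [-6, -6, -6, -6]
Same: no

Answer: no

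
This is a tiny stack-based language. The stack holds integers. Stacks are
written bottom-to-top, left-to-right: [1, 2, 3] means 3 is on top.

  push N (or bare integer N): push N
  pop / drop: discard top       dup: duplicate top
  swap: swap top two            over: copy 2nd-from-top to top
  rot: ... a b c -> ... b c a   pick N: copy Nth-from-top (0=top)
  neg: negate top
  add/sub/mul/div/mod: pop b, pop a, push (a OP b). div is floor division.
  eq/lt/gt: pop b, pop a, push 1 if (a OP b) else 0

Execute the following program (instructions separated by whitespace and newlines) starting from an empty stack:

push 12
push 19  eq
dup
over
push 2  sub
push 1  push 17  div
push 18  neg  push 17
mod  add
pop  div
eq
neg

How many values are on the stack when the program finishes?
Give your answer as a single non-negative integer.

Answer: 1

Derivation:
After 'push 12': stack = [12] (depth 1)
After 'push 19': stack = [12, 19] (depth 2)
After 'eq': stack = [0] (depth 1)
After 'dup': stack = [0, 0] (depth 2)
After 'over': stack = [0, 0, 0] (depth 3)
After 'push 2': stack = [0, 0, 0, 2] (depth 4)
After 'sub': stack = [0, 0, -2] (depth 3)
After 'push 1': stack = [0, 0, -2, 1] (depth 4)
After 'push 17': stack = [0, 0, -2, 1, 17] (depth 5)
After 'div': stack = [0, 0, -2, 0] (depth 4)
After 'push 18': stack = [0, 0, -2, 0, 18] (depth 5)
After 'neg': stack = [0, 0, -2, 0, -18] (depth 5)
After 'push 17': stack = [0, 0, -2, 0, -18, 17] (depth 6)
After 'mod': stack = [0, 0, -2, 0, 16] (depth 5)
After 'add': stack = [0, 0, -2, 16] (depth 4)
After 'pop': stack = [0, 0, -2] (depth 3)
After 'div': stack = [0, 0] (depth 2)
After 'eq': stack = [1] (depth 1)
After 'neg': stack = [-1] (depth 1)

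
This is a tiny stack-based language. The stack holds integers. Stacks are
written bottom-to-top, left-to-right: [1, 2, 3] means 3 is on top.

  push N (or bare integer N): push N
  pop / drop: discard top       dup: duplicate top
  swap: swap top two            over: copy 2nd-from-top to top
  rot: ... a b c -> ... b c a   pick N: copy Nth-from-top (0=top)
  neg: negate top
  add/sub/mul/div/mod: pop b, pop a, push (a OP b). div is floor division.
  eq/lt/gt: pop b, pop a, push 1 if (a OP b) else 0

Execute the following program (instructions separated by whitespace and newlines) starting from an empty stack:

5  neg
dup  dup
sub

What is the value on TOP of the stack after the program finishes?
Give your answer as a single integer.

After 'push 5': [5]
After 'neg': [-5]
After 'dup': [-5, -5]
After 'dup': [-5, -5, -5]
After 'sub': [-5, 0]

Answer: 0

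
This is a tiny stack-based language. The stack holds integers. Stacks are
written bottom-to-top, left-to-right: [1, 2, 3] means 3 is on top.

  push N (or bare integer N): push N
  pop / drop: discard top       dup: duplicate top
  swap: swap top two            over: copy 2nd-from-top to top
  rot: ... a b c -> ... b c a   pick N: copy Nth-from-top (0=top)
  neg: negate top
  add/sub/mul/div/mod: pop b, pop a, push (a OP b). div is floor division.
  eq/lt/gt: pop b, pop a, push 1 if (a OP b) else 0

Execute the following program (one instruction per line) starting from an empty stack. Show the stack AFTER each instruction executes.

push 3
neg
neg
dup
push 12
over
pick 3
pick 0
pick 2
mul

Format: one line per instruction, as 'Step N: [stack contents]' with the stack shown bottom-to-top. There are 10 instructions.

Step 1: [3]
Step 2: [-3]
Step 3: [3]
Step 4: [3, 3]
Step 5: [3, 3, 12]
Step 6: [3, 3, 12, 3]
Step 7: [3, 3, 12, 3, 3]
Step 8: [3, 3, 12, 3, 3, 3]
Step 9: [3, 3, 12, 3, 3, 3, 3]
Step 10: [3, 3, 12, 3, 3, 9]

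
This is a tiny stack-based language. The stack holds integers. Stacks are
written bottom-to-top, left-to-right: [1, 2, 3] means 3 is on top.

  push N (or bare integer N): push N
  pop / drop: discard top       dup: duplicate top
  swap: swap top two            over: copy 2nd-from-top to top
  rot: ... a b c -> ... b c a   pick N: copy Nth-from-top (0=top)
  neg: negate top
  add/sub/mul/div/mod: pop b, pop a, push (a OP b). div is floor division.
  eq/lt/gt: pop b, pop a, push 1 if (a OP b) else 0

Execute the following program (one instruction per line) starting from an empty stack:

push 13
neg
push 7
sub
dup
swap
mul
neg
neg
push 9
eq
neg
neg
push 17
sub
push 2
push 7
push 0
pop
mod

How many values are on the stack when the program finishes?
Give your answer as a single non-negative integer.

After 'push 13': stack = [13] (depth 1)
After 'neg': stack = [-13] (depth 1)
After 'push 7': stack = [-13, 7] (depth 2)
After 'sub': stack = [-20] (depth 1)
After 'dup': stack = [-20, -20] (depth 2)
After 'swap': stack = [-20, -20] (depth 2)
After 'mul': stack = [400] (depth 1)
After 'neg': stack = [-400] (depth 1)
After 'neg': stack = [400] (depth 1)
After 'push 9': stack = [400, 9] (depth 2)
After 'eq': stack = [0] (depth 1)
After 'neg': stack = [0] (depth 1)
After 'neg': stack = [0] (depth 1)
After 'push 17': stack = [0, 17] (depth 2)
After 'sub': stack = [-17] (depth 1)
After 'push 2': stack = [-17, 2] (depth 2)
After 'push 7': stack = [-17, 2, 7] (depth 3)
After 'push 0': stack = [-17, 2, 7, 0] (depth 4)
After 'pop': stack = [-17, 2, 7] (depth 3)
After 'mod': stack = [-17, 2] (depth 2)

Answer: 2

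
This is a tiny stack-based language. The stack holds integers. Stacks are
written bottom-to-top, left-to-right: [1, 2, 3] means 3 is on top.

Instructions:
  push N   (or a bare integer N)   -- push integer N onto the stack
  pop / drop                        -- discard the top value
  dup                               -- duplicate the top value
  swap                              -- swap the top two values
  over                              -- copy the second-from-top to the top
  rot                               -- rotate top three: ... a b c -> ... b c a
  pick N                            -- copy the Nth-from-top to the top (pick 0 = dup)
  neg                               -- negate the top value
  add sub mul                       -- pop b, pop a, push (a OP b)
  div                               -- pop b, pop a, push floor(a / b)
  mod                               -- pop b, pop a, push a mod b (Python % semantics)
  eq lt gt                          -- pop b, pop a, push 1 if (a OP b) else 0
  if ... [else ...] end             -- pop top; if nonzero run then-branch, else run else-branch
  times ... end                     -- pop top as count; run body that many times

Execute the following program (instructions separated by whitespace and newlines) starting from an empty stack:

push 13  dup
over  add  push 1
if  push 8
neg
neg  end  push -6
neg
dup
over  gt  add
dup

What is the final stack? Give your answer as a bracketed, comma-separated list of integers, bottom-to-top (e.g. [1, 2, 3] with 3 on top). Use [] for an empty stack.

After 'push 13': [13]
After 'dup': [13, 13]
After 'over': [13, 13, 13]
After 'add': [13, 26]
After 'push 1': [13, 26, 1]
After 'if': [13, 26]
After 'push 8': [13, 26, 8]
After 'neg': [13, 26, -8]
After 'neg': [13, 26, 8]
After 'push -6': [13, 26, 8, -6]
After 'neg': [13, 26, 8, 6]
After 'dup': [13, 26, 8, 6, 6]
After 'over': [13, 26, 8, 6, 6, 6]
After 'gt': [13, 26, 8, 6, 0]
After 'add': [13, 26, 8, 6]
After 'dup': [13, 26, 8, 6, 6]

Answer: [13, 26, 8, 6, 6]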